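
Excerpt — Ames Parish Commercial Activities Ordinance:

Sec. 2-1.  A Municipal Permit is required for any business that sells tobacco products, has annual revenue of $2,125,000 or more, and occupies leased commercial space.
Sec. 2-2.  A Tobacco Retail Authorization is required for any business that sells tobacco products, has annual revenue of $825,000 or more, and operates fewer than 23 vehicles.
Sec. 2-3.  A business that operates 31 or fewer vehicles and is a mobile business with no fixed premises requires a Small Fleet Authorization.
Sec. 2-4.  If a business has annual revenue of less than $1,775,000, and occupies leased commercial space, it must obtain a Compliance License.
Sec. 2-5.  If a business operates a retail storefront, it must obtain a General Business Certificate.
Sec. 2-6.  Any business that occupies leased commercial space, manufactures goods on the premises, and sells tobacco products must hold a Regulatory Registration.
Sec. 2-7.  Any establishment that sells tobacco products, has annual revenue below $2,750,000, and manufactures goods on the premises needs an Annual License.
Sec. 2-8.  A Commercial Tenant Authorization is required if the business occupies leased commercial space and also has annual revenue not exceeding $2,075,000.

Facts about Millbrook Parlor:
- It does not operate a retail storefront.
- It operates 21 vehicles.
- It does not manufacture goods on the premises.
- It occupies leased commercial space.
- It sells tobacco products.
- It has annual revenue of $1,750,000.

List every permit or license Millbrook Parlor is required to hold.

Commercial Tenant Authorization, Compliance License, Tobacco Retail Authorization

Sec. 2-1. sells tobacco products; revenue $1,750,000 < $2,125,000; occupies leased commercial space → Municipal Permit not required.
Sec. 2-2. sells tobacco products; revenue $1,750,000 ≥ $825,000; vehicles 21 < 23 → Tobacco Retail Authorization required.
Sec. 2-3. vehicles 21 ≤ 31; occupies leased commercial space (not: is a mobile business with no fixed premises) → Small Fleet Authorization not required.
Sec. 2-4. revenue $1,750,000 < $1,775,000; occupies leased commercial space → Compliance License required.
Sec. 2-5. does not operate a retail storefront → General Business Certificate not required.
Sec. 2-6. occupies leased commercial space; does not manufacture goods on the premises; sells tobacco products → Regulatory Registration not required.
Sec. 2-7. sells tobacco products; revenue $1,750,000 < $2,750,000; does not manufacture goods on the premises → Annual License not required.
Sec. 2-8. occupies leased commercial space; revenue $1,750,000 ≤ $2,075,000 → Commercial Tenant Authorization required.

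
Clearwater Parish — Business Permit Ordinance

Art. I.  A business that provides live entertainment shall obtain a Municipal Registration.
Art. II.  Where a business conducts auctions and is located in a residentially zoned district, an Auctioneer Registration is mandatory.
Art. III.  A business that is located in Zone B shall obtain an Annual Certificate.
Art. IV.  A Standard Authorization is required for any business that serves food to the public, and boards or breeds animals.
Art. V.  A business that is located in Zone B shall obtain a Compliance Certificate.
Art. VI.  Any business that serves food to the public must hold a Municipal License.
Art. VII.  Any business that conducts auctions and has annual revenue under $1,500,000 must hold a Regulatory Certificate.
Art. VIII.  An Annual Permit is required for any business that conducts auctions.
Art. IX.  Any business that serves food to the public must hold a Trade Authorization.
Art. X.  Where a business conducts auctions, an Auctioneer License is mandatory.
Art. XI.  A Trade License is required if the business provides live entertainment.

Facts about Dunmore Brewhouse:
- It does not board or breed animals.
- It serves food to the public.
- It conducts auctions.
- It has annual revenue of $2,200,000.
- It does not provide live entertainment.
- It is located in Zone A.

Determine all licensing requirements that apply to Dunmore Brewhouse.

Annual Permit, Auctioneer License, Municipal License, Trade Authorization

Art. I. does not provide live entertainment → Municipal Registration not required.
Art. II. conducts auctions; is located in Zone A (not: is located in a residentially zoned district) → Auctioneer Registration not required.
Art. III. is located in Zone A (not: is located in Zone B) → Annual Certificate not required.
Art. IV. serves food to the public; does not board or breed animals → Standard Authorization not required.
Art. V. is located in Zone A (not: is located in Zone B) → Compliance Certificate not required.
Art. VI. serves food to the public → Municipal License required.
Art. VII. conducts auctions; revenue $2,200,000 ≥ $1,500,000 → Regulatory Certificate not required.
Art. VIII. conducts auctions → Annual Permit required.
Art. IX. serves food to the public → Trade Authorization required.
Art. X. conducts auctions → Auctioneer License required.
Art. XI. does not provide live entertainment → Trade License not required.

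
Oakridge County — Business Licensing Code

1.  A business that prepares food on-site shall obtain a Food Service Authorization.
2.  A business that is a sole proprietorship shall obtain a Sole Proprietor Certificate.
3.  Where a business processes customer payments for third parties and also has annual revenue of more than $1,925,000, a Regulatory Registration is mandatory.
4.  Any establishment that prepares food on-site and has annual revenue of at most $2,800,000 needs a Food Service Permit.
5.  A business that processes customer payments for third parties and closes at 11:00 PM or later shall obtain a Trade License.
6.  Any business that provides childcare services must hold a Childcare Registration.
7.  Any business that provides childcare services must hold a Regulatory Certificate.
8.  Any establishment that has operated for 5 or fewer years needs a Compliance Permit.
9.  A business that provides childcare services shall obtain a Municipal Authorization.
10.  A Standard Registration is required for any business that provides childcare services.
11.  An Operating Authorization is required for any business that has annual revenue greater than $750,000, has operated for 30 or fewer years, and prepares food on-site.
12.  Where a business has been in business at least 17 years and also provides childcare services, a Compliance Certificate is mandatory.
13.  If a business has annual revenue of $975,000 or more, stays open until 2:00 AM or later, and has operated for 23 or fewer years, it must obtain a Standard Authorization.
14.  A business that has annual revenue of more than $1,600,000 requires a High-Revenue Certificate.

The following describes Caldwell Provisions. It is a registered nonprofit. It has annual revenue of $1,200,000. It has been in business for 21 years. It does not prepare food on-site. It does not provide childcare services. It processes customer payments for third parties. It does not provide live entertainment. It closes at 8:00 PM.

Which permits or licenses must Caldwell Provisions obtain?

None

1. does not prepare food on-site → Food Service Authorization not required.
2. is a registered nonprofit (not: is a sole proprietorship) → Sole Proprietor Certificate not required.
3. processes customer payments for third parties; revenue $1,200,000 ≤ $1,925,000 → Regulatory Registration not required.
4. does not prepare food on-site; revenue $1,200,000 ≤ $2,800,000 → Food Service Permit not required.
5. processes customer payments for third parties; closes 8:00 PM, at/before 11:00 PM → Trade License not required.
6. does not provide childcare services → Childcare Registration not required.
7. does not provide childcare services → Regulatory Certificate not required.
8. years in business 21 > 5 → Compliance Permit not required.
9. does not provide childcare services → Municipal Authorization not required.
10. does not provide childcare services → Standard Registration not required.
11. revenue $1,200,000 > $750,000; years in business 21 ≤ 30; does not prepare food on-site → Operating Authorization not required.
12. years in business 21 ≥ 17; does not provide childcare services → Compliance Certificate not required.
13. revenue $1,200,000 ≥ $975,000; closes 8:00 PM, at/before 2:00 AM; years in business 21 ≤ 23 → Standard Authorization not required.
14. revenue $1,200,000 ≤ $1,600,000 → High-Revenue Certificate not required.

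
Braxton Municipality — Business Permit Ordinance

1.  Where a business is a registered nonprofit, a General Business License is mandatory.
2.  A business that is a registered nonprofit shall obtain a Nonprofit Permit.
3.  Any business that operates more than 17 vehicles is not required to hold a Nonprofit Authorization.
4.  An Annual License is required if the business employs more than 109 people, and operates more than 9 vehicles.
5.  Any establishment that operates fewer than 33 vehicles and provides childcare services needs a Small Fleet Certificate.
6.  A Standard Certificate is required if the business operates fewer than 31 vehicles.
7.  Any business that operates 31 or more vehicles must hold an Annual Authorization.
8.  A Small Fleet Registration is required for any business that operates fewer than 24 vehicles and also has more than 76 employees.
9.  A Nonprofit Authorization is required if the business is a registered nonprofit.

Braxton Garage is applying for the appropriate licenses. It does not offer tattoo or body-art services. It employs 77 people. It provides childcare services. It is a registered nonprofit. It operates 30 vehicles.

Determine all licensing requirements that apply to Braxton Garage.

1. is a registered nonprofit → General Business License required.
2. is a registered nonprofit → Nonprofit Permit required.
3. vehicles 30 > 17 → exempt from Nonprofit Authorization.
4. employees 77 ≤ 109; vehicles 30 > 9 → Annual License not required.
5. vehicles 30 < 33; provides childcare services → Small Fleet Certificate required.
6. vehicles 30 < 31 → Standard Certificate required.
7. vehicles 30 < 31 → Annual Authorization not required.
8. vehicles 30 ≥ 24; employees 77 > 76 → Small Fleet Registration not required.
9. is a registered nonprofit → Nonprofit Authorization required.

General Business License, Nonprofit Permit, Small Fleet Certificate, Standard Certificate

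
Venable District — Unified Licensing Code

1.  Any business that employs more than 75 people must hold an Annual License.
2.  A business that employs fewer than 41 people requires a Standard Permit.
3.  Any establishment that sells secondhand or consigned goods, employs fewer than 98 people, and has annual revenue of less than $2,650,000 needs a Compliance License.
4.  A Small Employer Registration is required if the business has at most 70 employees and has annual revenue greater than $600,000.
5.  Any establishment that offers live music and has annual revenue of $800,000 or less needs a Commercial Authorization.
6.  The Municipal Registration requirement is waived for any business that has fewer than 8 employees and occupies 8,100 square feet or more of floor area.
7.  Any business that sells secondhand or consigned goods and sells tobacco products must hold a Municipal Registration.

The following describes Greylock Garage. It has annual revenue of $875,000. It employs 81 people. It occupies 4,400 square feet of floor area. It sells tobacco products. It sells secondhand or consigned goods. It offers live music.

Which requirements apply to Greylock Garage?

1. employees 81 > 75 → Annual License required.
2. employees 81 ≥ 41 → Standard Permit not required.
3. sells secondhand or consigned goods; employees 81 < 98; revenue $875,000 < $2,650,000 → Compliance License required.
4. employees 81 > 70; revenue $875,000 > $600,000 → Small Employer Registration not required.
5. offers live music; revenue $875,000 > $800,000 → Commercial Authorization not required.
6. employees 81 ≥ 8; floor area 4,400 square feet < 8,100 square feet → Municipal Registration exemption does not apply.
7. sells secondhand or consigned goods; sells tobacco products → Municipal Registration required.

Annual License, Compliance License, Municipal Registration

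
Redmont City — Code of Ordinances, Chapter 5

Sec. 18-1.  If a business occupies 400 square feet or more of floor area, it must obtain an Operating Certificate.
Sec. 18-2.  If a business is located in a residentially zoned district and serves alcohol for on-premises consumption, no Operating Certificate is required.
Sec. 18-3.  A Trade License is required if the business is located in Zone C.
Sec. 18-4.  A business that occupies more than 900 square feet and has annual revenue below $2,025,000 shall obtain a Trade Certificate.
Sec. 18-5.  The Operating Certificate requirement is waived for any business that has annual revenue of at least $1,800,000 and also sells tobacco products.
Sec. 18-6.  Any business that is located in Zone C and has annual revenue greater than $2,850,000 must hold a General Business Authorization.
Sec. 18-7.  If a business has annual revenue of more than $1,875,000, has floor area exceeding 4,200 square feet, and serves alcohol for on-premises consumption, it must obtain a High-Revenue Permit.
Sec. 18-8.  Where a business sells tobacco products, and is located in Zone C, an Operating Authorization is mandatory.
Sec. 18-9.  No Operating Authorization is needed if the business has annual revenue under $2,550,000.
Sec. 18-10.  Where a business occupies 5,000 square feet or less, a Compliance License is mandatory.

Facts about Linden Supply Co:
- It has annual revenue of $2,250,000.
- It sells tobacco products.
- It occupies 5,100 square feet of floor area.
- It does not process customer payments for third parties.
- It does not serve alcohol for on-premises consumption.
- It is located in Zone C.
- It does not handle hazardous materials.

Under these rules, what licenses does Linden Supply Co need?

Sec. 18-1. floor area 5,100 square feet ≥ 400 square feet → Operating Certificate required.
Sec. 18-2. is located in Zone C (not: is located in a residentially zoned district); does not serve alcohol for on-premises consumption → Operating Certificate exemption does not apply.
Sec. 18-3. is located in Zone C → Trade License required.
Sec. 18-4. floor area 5,100 square feet > 900 square feet; revenue $2,250,000 ≥ $2,025,000 → Trade Certificate not required.
Sec. 18-5. revenue $2,250,000 ≥ $1,800,000; sells tobacco products → exempt from Operating Certificate.
Sec. 18-6. is located in Zone C; revenue $2,250,000 ≤ $2,850,000 → General Business Authorization not required.
Sec. 18-7. revenue $2,250,000 > $1,875,000; floor area 5,100 square feet > 4,200 square feet; does not serve alcohol for on-premises consumption → High-Revenue Permit not required.
Sec. 18-8. sells tobacco products; is located in Zone C → Operating Authorization required.
Sec. 18-9. revenue $2,250,000 < $2,550,000 → exempt from Operating Authorization.
Sec. 18-10. floor area 5,100 square feet > 5,000 square feet → Compliance License not required.

Trade License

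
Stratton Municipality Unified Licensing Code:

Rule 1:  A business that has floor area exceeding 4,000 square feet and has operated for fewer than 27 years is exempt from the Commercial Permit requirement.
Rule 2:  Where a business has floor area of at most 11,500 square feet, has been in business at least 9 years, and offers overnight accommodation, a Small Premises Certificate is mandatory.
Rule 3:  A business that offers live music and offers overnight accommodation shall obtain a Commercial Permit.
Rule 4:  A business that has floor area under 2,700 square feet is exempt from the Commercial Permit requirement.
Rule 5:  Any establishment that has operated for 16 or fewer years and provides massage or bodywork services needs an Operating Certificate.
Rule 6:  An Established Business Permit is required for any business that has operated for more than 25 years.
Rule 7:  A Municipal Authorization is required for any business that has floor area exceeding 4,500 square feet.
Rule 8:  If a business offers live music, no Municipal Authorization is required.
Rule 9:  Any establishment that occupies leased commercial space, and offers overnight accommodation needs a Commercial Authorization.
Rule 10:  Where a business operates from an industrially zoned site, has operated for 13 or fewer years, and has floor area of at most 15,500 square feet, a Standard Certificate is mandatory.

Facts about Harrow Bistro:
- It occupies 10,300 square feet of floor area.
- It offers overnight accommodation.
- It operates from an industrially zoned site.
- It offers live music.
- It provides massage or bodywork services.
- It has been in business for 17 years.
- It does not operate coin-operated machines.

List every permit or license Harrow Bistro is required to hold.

Small Premises Certificate

Rule 1: floor area 10,300 square feet > 4,000 square feet; years in business 17 < 27 → exempt from Commercial Permit.
Rule 2: floor area 10,300 square feet ≤ 11,500 square feet; years in business 17 ≥ 9; offers overnight accommodation → Small Premises Certificate required.
Rule 3: offers live music; offers overnight accommodation → Commercial Permit required.
Rule 4: floor area 10,300 square feet ≥ 2,700 square feet → Commercial Permit exemption does not apply.
Rule 5: years in business 17 > 16; provides massage or bodywork services → Operating Certificate not required.
Rule 6: years in business 17 ≤ 25 → Established Business Permit not required.
Rule 7: floor area 10,300 square feet > 4,500 square feet → Municipal Authorization required.
Rule 8: offers live music → exempt from Municipal Authorization.
Rule 9: operates from an industrially zoned site (not: occupies leased commercial space); offers overnight accommodation → Commercial Authorization not required.
Rule 10: operates from an industrially zoned site; years in business 17 > 13; floor area 10,300 square feet ≤ 15,500 square feet → Standard Certificate not required.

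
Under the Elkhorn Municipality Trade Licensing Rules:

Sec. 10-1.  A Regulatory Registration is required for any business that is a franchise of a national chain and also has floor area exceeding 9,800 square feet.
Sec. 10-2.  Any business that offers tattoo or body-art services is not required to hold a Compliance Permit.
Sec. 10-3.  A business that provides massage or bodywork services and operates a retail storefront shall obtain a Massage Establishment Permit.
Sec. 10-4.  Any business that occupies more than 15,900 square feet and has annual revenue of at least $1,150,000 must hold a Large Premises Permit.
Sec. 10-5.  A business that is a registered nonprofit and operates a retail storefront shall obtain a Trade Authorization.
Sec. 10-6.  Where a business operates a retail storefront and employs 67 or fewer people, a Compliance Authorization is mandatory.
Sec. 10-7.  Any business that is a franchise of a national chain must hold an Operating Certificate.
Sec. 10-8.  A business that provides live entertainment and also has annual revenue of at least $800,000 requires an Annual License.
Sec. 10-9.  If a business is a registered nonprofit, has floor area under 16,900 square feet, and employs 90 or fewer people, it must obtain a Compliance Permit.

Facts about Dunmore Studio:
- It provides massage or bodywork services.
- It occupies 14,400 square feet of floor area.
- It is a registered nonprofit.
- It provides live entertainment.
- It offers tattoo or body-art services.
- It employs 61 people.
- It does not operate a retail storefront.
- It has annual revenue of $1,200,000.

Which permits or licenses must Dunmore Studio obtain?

Sec. 10-1. is a registered nonprofit (not: is a franchise of a national chain); floor area 14,400 square feet > 9,800 square feet → Regulatory Registration not required.
Sec. 10-2. offers tattoo or body-art services → exempt from Compliance Permit.
Sec. 10-3. provides massage or bodywork services; does not operate a retail storefront → Massage Establishment Permit not required.
Sec. 10-4. floor area 14,400 square feet ≤ 15,900 square feet; revenue $1,200,000 ≥ $1,150,000 → Large Premises Permit not required.
Sec. 10-5. is a registered nonprofit; does not operate a retail storefront → Trade Authorization not required.
Sec. 10-6. does not operate a retail storefront; employees 61 ≤ 67 → Compliance Authorization not required.
Sec. 10-7. is a registered nonprofit (not: is a franchise of a national chain) → Operating Certificate not required.
Sec. 10-8. provides live entertainment; revenue $1,200,000 ≥ $800,000 → Annual License required.
Sec. 10-9. is a registered nonprofit; floor area 14,400 square feet < 16,900 square feet; employees 61 ≤ 90 → Compliance Permit required.

Annual License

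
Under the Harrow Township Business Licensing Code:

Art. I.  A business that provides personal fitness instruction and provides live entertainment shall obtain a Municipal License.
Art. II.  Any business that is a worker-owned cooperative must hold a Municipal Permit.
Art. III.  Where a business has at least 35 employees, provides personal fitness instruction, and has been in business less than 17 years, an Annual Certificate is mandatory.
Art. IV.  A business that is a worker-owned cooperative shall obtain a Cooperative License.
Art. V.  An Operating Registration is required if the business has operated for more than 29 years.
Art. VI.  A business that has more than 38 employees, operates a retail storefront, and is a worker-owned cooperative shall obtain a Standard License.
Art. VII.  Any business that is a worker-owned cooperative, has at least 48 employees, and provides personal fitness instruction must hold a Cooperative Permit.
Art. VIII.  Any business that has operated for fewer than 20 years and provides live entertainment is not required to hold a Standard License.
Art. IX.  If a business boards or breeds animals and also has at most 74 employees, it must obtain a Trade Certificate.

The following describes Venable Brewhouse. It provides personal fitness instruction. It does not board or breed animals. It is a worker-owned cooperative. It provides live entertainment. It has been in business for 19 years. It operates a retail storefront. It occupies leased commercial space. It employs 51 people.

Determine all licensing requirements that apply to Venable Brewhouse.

Cooperative License, Cooperative Permit, Municipal License, Municipal Permit

Art. I. provides personal fitness instruction; provides live entertainment → Municipal License required.
Art. II. is a worker-owned cooperative → Municipal Permit required.
Art. III. employees 51 ≥ 35; provides personal fitness instruction; years in business 19 ≥ 17 → Annual Certificate not required.
Art. IV. is a worker-owned cooperative → Cooperative License required.
Art. V. years in business 19 ≤ 29 → Operating Registration not required.
Art. VI. employees 51 > 38; operates a retail storefront; is a worker-owned cooperative → Standard License required.
Art. VII. is a worker-owned cooperative; employees 51 ≥ 48; provides personal fitness instruction → Cooperative Permit required.
Art. VIII. years in business 19 < 20; provides live entertainment → exempt from Standard License.
Art. IX. does not board or breed animals; employees 51 ≤ 74 → Trade Certificate not required.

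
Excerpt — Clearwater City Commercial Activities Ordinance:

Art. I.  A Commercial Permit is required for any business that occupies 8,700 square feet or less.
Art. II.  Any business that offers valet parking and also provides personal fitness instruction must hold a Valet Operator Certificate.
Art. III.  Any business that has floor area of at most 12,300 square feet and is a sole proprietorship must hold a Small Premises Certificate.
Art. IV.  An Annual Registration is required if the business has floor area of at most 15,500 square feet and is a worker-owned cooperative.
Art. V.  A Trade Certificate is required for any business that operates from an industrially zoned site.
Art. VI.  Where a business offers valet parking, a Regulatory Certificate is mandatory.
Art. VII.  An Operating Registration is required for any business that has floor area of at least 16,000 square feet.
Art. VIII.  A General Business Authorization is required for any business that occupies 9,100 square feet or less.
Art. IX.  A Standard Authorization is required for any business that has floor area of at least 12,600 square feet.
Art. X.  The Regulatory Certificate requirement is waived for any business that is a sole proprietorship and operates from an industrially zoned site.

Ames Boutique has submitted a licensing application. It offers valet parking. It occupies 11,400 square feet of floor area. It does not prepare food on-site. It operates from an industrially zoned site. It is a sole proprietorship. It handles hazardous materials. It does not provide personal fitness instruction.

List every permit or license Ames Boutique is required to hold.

Art. I. floor area 11,400 square feet > 8,700 square feet → Commercial Permit not required.
Art. II. offers valet parking; does not provide personal fitness instruction → Valet Operator Certificate not required.
Art. III. floor area 11,400 square feet ≤ 12,300 square feet; is a sole proprietorship → Small Premises Certificate required.
Art. IV. floor area 11,400 square feet ≤ 15,500 square feet; is a sole proprietorship (not: is a worker-owned cooperative) → Annual Registration not required.
Art. V. operates from an industrially zoned site → Trade Certificate required.
Art. VI. offers valet parking → Regulatory Certificate required.
Art. VII. floor area 11,400 square feet < 16,000 square feet → Operating Registration not required.
Art. VIII. floor area 11,400 square feet > 9,100 square feet → General Business Authorization not required.
Art. IX. floor area 11,400 square feet < 12,600 square feet → Standard Authorization not required.
Art. X. is a sole proprietorship; operates from an industrially zoned site → exempt from Regulatory Certificate.

Small Premises Certificate, Trade Certificate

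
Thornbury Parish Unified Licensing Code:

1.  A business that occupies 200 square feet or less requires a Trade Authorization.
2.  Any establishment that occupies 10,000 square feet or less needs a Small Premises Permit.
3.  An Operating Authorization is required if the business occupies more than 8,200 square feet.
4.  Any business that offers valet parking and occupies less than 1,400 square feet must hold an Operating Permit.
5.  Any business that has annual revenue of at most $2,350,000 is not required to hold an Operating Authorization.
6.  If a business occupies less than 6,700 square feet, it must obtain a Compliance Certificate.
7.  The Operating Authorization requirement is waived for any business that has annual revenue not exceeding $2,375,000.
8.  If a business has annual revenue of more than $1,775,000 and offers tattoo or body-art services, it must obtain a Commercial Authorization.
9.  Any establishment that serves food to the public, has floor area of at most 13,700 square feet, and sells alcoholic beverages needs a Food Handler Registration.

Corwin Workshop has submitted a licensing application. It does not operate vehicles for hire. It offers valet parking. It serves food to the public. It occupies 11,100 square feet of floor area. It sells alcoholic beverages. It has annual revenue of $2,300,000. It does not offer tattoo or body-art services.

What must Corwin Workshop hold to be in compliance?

Food Handler Registration

1. floor area 11,100 square feet > 200 square feet → Trade Authorization not required.
2. floor area 11,100 square feet > 10,000 square feet → Small Premises Permit not required.
3. floor area 11,100 square feet > 8,200 square feet → Operating Authorization required.
4. offers valet parking; floor area 11,100 square feet ≥ 1,400 square feet → Operating Permit not required.
5. revenue $2,300,000 ≤ $2,350,000 → exempt from Operating Authorization.
6. floor area 11,100 square feet ≥ 6,700 square feet → Compliance Certificate not required.
7. revenue $2,300,000 ≤ $2,375,000 → exempt from Operating Authorization.
8. revenue $2,300,000 > $1,775,000; does not offer tattoo or body-art services → Commercial Authorization not required.
9. serves food to the public; floor area 11,100 square feet ≤ 13,700 square feet; sells alcoholic beverages → Food Handler Registration required.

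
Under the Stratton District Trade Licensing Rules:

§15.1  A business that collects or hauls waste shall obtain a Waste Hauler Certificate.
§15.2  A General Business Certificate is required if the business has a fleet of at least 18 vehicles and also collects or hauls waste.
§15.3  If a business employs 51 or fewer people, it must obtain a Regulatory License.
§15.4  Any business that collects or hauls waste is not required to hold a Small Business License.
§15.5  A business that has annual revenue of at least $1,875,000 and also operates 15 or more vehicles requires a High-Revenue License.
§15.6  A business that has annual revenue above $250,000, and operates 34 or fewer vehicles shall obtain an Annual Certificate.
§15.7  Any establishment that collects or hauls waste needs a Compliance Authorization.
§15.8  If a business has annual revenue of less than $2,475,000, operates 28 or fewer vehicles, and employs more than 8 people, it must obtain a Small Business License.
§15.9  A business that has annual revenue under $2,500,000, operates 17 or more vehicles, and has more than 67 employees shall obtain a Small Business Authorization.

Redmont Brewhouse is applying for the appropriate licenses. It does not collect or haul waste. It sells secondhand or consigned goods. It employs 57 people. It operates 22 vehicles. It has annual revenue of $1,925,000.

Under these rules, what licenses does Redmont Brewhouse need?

Annual Certificate, High-Revenue License, Small Business License

§15.1 does not collect or haul waste → Waste Hauler Certificate not required.
§15.2 vehicles 22 ≥ 18; does not collect or haul waste → General Business Certificate not required.
§15.3 employees 57 > 51 → Regulatory License not required.
§15.4 does not collect or haul waste → Small Business License exemption does not apply.
§15.5 revenue $1,925,000 ≥ $1,875,000; vehicles 22 ≥ 15 → High-Revenue License required.
§15.6 revenue $1,925,000 > $250,000; vehicles 22 ≤ 34 → Annual Certificate required.
§15.7 does not collect or haul waste → Compliance Authorization not required.
§15.8 revenue $1,925,000 < $2,475,000; vehicles 22 ≤ 28; employees 57 > 8 → Small Business License required.
§15.9 revenue $1,925,000 < $2,500,000; vehicles 22 ≥ 17; employees 57 ≤ 67 → Small Business Authorization not required.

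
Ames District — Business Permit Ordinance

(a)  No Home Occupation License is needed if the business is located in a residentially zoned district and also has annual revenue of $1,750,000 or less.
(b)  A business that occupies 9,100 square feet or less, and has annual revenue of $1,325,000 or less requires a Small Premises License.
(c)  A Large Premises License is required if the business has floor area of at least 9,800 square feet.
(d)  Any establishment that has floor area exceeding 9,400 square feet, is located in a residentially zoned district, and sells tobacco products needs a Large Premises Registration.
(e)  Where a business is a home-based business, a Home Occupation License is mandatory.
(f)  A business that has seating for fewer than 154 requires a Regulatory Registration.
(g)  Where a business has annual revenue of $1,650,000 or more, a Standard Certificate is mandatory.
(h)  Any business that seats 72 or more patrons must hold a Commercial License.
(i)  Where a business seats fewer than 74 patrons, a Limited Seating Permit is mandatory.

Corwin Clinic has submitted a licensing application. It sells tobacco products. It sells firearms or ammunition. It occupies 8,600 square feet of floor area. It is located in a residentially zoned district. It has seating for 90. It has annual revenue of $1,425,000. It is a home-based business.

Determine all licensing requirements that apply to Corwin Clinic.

(a) is located in a residentially zoned district; revenue $1,425,000 ≤ $1,750,000 → exempt from Home Occupation License.
(b) floor area 8,600 square feet ≤ 9,100 square feet; revenue $1,425,000 > $1,325,000 → Small Premises License not required.
(c) floor area 8,600 square feet < 9,800 square feet → Large Premises License not required.
(d) floor area 8,600 square feet ≤ 9,400 square feet; is located in a residentially zoned district; sells tobacco products → Large Premises Registration not required.
(e) is a home-based business → Home Occupation License required.
(f) seating 90 < 154 → Regulatory Registration required.
(g) revenue $1,425,000 < $1,650,000 → Standard Certificate not required.
(h) seating 90 ≥ 72 → Commercial License required.
(i) seating 90 ≥ 74 → Limited Seating Permit not required.

Commercial License, Regulatory Registration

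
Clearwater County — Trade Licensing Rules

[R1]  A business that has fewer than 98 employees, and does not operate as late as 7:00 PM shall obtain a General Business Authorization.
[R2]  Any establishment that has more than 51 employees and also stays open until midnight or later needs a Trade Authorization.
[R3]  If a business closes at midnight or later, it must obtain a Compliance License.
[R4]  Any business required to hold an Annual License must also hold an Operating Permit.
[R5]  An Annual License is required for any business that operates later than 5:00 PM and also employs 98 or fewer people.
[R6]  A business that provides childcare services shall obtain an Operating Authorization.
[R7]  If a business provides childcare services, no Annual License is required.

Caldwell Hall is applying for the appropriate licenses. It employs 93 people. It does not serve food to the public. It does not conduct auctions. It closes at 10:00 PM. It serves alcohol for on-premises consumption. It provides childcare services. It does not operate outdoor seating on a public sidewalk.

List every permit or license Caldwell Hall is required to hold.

Operating Authorization

[R1] employees 93 < 98; closes 10:00 PM, after 7:00 PM → General Business Authorization not required.
[R2] employees 93 > 51; closes 10:00 PM, at/before midnight → Trade Authorization not required.
[R3] closes 10:00 PM, at/before midnight → Compliance License not required.
[R4] Annual License is not required → no effect.
[R5] closes 10:00 PM, after 5:00 PM; employees 93 ≤ 98 → Annual License required.
[R6] provides childcare services → Operating Authorization required.
[R7] provides childcare services → exempt from Annual License.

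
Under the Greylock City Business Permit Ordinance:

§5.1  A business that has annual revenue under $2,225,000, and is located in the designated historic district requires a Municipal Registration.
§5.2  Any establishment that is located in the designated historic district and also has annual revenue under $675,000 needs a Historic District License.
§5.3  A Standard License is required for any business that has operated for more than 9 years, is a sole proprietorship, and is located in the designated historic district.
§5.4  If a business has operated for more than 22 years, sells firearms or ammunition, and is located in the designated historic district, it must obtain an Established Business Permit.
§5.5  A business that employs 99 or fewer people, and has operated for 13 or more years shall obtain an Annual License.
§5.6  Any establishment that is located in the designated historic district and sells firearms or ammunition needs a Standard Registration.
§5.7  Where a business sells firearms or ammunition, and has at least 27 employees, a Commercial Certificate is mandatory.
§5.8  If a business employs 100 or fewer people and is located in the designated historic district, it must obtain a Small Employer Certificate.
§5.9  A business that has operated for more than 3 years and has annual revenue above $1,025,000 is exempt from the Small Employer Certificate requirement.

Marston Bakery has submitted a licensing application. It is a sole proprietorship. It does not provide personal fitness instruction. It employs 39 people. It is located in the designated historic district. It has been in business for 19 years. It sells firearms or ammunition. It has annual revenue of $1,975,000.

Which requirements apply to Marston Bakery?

Annual License, Commercial Certificate, Municipal Registration, Standard License, Standard Registration

§5.1 revenue $1,975,000 < $2,225,000; is located in the designated historic district → Municipal Registration required.
§5.2 is located in the designated historic district; revenue $1,975,000 ≥ $675,000 → Historic District License not required.
§5.3 years in business 19 > 9; is a sole proprietorship; is located in the designated historic district → Standard License required.
§5.4 years in business 19 ≤ 22; sells firearms or ammunition; is located in the designated historic district → Established Business Permit not required.
§5.5 employees 39 ≤ 99; years in business 19 ≥ 13 → Annual License required.
§5.6 is located in the designated historic district; sells firearms or ammunition → Standard Registration required.
§5.7 sells firearms or ammunition; employees 39 ≥ 27 → Commercial Certificate required.
§5.8 employees 39 ≤ 100; is located in the designated historic district → Small Employer Certificate required.
§5.9 years in business 19 > 3; revenue $1,975,000 > $1,025,000 → exempt from Small Employer Certificate.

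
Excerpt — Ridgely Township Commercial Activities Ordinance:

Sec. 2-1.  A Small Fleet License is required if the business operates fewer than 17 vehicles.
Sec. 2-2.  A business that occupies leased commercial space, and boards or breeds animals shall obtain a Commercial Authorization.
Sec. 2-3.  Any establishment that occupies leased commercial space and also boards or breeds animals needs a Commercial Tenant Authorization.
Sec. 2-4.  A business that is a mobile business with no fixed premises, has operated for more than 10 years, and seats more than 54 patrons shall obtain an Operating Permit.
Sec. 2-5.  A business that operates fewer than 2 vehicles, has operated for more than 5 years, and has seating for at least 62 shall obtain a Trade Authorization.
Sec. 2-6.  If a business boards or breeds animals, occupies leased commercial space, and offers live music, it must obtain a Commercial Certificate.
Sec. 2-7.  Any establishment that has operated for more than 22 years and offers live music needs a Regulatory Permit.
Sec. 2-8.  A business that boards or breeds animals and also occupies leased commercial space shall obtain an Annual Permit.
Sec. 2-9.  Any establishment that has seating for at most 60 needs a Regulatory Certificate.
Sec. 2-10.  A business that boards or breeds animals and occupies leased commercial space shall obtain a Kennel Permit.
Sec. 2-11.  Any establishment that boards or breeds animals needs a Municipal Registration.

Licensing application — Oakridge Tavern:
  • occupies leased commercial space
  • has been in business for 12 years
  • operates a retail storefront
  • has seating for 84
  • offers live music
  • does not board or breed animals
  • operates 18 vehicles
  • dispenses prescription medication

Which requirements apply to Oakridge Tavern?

None

Sec. 2-1. vehicles 18 ≥ 17 → Small Fleet License not required.
Sec. 2-2. occupies leased commercial space; does not board or breed animals → Commercial Authorization not required.
Sec. 2-3. occupies leased commercial space; does not board or breed animals → Commercial Tenant Authorization not required.
Sec. 2-4. occupies leased commercial space (not: is a mobile business with no fixed premises); years in business 12 > 10; seating 84 > 54 → Operating Permit not required.
Sec. 2-5. vehicles 18 ≥ 2; years in business 12 > 5; seating 84 ≥ 62 → Trade Authorization not required.
Sec. 2-6. does not board or breed animals; occupies leased commercial space; offers live music → Commercial Certificate not required.
Sec. 2-7. years in business 12 ≤ 22; offers live music → Regulatory Permit not required.
Sec. 2-8. does not board or breed animals; occupies leased commercial space → Annual Permit not required.
Sec. 2-9. seating 84 > 60 → Regulatory Certificate not required.
Sec. 2-10. does not board or breed animals; occupies leased commercial space → Kennel Permit not required.
Sec. 2-11. does not board or breed animals → Municipal Registration not required.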